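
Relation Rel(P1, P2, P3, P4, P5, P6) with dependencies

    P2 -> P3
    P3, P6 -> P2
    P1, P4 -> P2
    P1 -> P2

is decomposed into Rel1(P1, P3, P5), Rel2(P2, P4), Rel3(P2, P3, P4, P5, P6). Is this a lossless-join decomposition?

Chase test. Columns are P1, P2, P3, P4, P5, P6; row i has aⱼ where attribute j ∈ Reli, else bᵢⱼ.
Initial tableau (one row per fragment):
  row 1: a1 b12 a3 b14 a5 b16
  row 2: b21 a2 b23 a4 b25 b26
  row 3: b31 a2 a3 a4 a5 a6
Rows 2 and 3 agree on P2; apply P2→P3 and equate their P3 entries.
No row becomes fully distinguished — the join is lossy.

No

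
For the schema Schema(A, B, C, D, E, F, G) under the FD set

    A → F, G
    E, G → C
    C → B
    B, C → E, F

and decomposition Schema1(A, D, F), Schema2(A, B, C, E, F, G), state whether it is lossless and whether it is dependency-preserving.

Lossless test: (A, F)⁺ = {A, F, G}, which is a superkey of neither fragment — lossy.
Dependency preservation: every FD's attributes lie within a single fragment, so each can be enforced locally — preserved.

lossy but dependency-preserving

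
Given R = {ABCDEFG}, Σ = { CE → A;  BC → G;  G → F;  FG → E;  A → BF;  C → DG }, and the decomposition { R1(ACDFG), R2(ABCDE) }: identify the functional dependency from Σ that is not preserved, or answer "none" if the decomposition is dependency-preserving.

Check FG → E: no single fragment contains all of {EFG}, and the restricted closure of {FG} across the fragments never reaches {E}.
CE → A is preserved.
BC → G is preserved.
G → F is preserved.
A → BF is preserved.
C → DG is preserved.

FG → E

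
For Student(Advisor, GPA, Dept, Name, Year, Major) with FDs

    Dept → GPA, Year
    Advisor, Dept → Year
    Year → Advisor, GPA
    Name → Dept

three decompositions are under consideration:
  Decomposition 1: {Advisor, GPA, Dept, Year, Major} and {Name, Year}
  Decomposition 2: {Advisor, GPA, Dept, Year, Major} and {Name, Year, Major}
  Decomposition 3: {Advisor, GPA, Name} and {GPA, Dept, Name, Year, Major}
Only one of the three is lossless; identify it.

Decomposition 3

Decomposition 1: common = {Year}, closure = {Advisor, GPA, Year} → lossy.
Decomposition 2: common = {Year, Major}, closure = {Advisor, GPA, Year, Major} → lossy.
Decomposition 3: common = {GPA, Name}, closure = {Advisor, GPA, Dept, Name, Year} → lossless.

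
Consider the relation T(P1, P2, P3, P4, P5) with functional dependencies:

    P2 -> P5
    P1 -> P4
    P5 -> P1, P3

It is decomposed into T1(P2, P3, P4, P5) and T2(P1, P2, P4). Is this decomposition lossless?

Common attributes: T1 ∩ T2 = {P2, P4}.
Closure of {P2, P4}: P2 → P5 applies, adding P5; P5 → P1, P3 applies, adding P1, P3. So (P2, P4)⁺ = {P1, P2, P3, P4, P5}.
This closure contains every attribute of T1, so T1 ∩ T2 → T1. The join is lossless.

Yes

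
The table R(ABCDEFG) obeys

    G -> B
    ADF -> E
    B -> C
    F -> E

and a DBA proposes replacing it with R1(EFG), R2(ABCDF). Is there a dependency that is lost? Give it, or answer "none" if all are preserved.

G -> B

Check G → B: no single fragment contains all of {BG}, and the restricted closure of {G} across the fragments never reaches {B}.
ADF → E is preserved.
B → C is preserved.
F → E is preserved.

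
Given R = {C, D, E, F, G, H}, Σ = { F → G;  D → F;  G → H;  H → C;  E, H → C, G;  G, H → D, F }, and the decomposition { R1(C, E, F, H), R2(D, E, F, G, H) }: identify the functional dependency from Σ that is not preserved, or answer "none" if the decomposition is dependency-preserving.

F → G lies within R2.
D → F lies within R2.
G → H lies within R2.
H → C lies within R1.
E, H → C, G: restricted closure across fragments reaches C, G.
G, H → D, F lies within R2.
Every dependency is enforceable on the fragments, so the decomposition is dependency-preserving.

none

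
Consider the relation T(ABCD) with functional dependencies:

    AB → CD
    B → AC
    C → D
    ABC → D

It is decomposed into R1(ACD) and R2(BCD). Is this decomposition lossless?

Common attributes: R1 ∩ R2 = {CD}.
No dependency enlarges {CD}, so (CD)⁺ = {CD}.
The closure contains neither all of R1 = {ACD} nor all of R2 = {BCD}, so the common attributes are not a superkey of either fragment. The join is lossy.

No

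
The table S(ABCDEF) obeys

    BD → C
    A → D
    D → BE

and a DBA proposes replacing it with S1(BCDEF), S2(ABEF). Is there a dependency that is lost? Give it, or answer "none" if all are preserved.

A → D

Check A → D: no single fragment contains all of {AD}, and the restricted closure of {A} across the fragments never reaches {D}.
BD → C is preserved.
D → BE is preserved.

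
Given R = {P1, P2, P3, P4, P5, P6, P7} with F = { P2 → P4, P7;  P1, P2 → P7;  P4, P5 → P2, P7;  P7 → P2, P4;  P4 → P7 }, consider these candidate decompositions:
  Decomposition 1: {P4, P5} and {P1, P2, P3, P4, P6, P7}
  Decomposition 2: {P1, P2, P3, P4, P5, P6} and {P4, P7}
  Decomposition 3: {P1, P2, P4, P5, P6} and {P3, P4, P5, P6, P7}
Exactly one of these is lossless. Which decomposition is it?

Decomposition 1: common = {P4}, closure = {P2, P4, P7} → lossy.
Decomposition 2: common = {P4}, closure = {P2, P4, P7} → lossless.
Decomposition 3: common = {P4, P5, P6}, closure = {P2, P4, P5, P6, P7} → lossy.

Decomposition 2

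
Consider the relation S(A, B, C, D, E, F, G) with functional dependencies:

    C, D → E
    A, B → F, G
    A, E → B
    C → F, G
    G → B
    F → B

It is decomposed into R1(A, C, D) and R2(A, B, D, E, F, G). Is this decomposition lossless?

No

Common attributes: R1 ∩ R2 = {A, D}.
No dependency enlarges {A, D}, so (A, D)⁺ = {A, D}.
The closure contains neither all of R1 = {A, C, D} nor all of R2 = {A, B, D, E, F, G}, so the common attributes are not a superkey of either fragment. The join is lossy.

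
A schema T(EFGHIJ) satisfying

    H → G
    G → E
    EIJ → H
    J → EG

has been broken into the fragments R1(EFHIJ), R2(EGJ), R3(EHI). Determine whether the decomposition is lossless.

Chase test. Columns are EFGHIJ; row i has aⱼ where attribute j ∈ Ri, else bᵢⱼ.
Initial tableau (one row per fragment):
  row 1: a1 a2 b13 a4 a5 a6
  row 2: a1 b22 a3 b24 b25 a6
  row 3: a1 b32 b33 a4 a5 b36
Rows 1 and 3 agree on H; apply H→G and equate their G entries.
Rows 1 and 2 agree on J; apply J→EG and equate their EG entries.
Row 1 is now all distinguished symbols — the join is lossless.

Yes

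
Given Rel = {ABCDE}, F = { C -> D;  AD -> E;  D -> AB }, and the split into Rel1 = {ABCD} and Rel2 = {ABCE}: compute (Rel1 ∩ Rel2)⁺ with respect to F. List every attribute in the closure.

ABCDE

Rel1 ∩ Rel2 = {ABC}.
C → D applies, adding D
AD → E applies, adding E
Closure: {ABCDE}.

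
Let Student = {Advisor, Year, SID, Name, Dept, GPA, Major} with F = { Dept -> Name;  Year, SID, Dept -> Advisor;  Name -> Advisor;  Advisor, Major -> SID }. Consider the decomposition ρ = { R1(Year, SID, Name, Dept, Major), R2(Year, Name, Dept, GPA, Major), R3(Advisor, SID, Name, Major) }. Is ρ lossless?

Yes

Chase test. Columns are Advisor, Year, SID, Name, Dept, GPA, Major; row i has aⱼ where attribute j ∈ Ri, else bᵢⱼ.
Initial tableau (one row per fragment):
  row 1: b11 a2 a3 a4 a5 b16 a7
  row 2: b21 a2 b23 a4 a5 a6 a7
  row 3: a1 b32 a3 a4 b35 b36 a7
Rows 1 and 2 agree on Name; apply Name→Advisor and equate their Advisor entries.
Rows 1 and 3 agree on Name; apply Name→Advisor and equate their Advisor entries.
Rows 1 and 2 agree on Advisor, Major; apply Advisor, Major→SID and equate their SID entries.
Row 2 is now all distinguished symbols — the join is lossless.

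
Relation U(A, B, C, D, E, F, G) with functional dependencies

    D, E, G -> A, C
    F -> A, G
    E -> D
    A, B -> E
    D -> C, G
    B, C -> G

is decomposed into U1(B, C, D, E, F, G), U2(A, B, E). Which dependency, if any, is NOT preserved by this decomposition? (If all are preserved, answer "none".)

Check F → A, G: no single fragment contains all of {A, F, G}, and the restricted closure of {F} across the fragments never reaches {A, G}.
D, E, G → A, C is preserved.
E → D is preserved.
A, B → E is preserved.
D → C, G is preserved.
B, C → G is preserved.

F -> A, G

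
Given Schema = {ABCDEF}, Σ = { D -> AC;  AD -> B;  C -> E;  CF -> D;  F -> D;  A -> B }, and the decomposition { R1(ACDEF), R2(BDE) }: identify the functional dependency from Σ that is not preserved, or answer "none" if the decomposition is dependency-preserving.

Check A → B: no single fragment contains all of {AB}, and the restricted closure of {A} across the fragments never reaches {B}.
D → AC is preserved.
AD → B is preserved.
C → E is preserved.
CF → D is preserved.
F → D is preserved.

A -> B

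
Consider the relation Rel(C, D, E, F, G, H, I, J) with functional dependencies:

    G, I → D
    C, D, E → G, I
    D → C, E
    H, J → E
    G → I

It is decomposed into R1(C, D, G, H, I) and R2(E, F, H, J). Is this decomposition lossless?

Common attributes: R1 ∩ R2 = {H}.
No dependency enlarges {H}, so (H)⁺ = {H}.
The closure contains neither all of R1 = {C, D, G, H, I} nor all of R2 = {E, F, H, J}, so the common attributes are not a superkey of either fragment. The join is lossy.

No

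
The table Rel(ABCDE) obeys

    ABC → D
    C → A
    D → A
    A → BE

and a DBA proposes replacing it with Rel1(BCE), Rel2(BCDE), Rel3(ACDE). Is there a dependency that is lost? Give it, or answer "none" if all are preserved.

A → BE

Check A → BE: no single fragment contains all of {ABE}, and the restricted closure of {A} across the fragments never reaches {BE}.
ABC → D is preserved.
C → A is preserved.
D → A is preserved.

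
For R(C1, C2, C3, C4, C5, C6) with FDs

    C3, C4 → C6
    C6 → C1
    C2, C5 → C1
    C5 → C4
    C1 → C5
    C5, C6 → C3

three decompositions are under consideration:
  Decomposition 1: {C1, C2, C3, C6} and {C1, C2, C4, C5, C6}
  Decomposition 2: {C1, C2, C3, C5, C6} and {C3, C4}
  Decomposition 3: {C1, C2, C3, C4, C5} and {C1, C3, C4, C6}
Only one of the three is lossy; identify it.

Decomposition 1: common = {C1, C2, C6}, closure = {C1, C2, C3, C4, C5, C6} → lossless.
Decomposition 2: common = {C3}, closure = {C3} → lossy.
Decomposition 3: common = {C1, C3, C4}, closure = {C1, C3, C4, C5, C6} → lossless.

Decomposition 2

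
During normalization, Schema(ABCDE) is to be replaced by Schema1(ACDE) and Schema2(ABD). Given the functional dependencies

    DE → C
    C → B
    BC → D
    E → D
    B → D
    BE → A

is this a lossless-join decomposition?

Common attributes: Schema1 ∩ Schema2 = {AD}.
No dependency enlarges {AD}, so (AD)⁺ = {AD}.
The closure contains neither all of Schema1 = {ACDE} nor all of Schema2 = {ABD}, so the common attributes are not a superkey of either fragment. The join is lossy.

No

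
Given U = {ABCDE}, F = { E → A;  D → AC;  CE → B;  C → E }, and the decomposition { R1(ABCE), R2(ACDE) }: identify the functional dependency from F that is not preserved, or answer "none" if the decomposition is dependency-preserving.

E → A lies within R1.
D → AC lies within R2.
CE → B lies within R1.
C → E lies within R1.
Every dependency is enforceable on the fragments, so the decomposition is dependency-preserving.

none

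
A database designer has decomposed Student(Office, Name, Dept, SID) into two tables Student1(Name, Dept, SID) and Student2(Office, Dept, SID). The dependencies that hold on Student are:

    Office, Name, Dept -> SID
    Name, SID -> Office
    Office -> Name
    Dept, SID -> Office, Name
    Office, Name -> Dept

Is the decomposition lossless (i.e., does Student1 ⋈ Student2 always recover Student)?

Common attributes: Student1 ∩ Student2 = {Dept, SID}.
Closure of {Dept, SID}: Dept, SID → Office, Name applies, adding Office, Name. So (Dept, SID)⁺ = {Office, Name, Dept, SID}.
This closure contains every attribute of Student1, so Student1 ∩ Student2 → Student1. The join is lossless.

Yes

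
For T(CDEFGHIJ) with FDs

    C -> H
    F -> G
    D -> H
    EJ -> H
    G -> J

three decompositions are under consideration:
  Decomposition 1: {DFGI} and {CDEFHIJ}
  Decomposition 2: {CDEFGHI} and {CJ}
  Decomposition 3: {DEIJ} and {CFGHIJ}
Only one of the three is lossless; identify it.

Decomposition 1

Decomposition 1: common = {DFI}, closure = {DFGHIJ} → lossless.
Decomposition 2: common = {C}, closure = {CH} → lossy.
Decomposition 3: common = {IJ}, closure = {IJ} → lossy.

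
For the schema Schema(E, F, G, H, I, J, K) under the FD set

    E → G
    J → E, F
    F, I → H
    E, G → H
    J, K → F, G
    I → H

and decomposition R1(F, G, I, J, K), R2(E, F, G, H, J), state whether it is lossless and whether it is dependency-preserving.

Lossless test: (F, G, J)⁺ = {E, F, G, H, J}, which contains all of one fragment — lossless.
Dependency preservation: the restricted closure of {F, I} across the fragments never reaches {H}, so F, I → H cannot be enforced without a join — not preserved.

lossless but not dependency-preserving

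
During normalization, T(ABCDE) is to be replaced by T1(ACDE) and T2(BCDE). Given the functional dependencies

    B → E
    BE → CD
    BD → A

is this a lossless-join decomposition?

Common attributes: T1 ∩ T2 = {CDE}.
No dependency enlarges {CDE}, so (CDE)⁺ = {CDE}.
The closure contains neither all of T1 = {ACDE} nor all of T2 = {BCDE}, so the common attributes are not a superkey of either fragment. The join is lossy.

No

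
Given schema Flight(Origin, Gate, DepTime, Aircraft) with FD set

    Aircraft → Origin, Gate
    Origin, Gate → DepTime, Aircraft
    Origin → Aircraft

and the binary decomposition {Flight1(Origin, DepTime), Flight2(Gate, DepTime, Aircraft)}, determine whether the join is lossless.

No

Common attributes: Flight1 ∩ Flight2 = {DepTime}.
No dependency enlarges {DepTime}, so (DepTime)⁺ = {DepTime}.
The closure contains neither all of Flight1 = {Origin, DepTime} nor all of Flight2 = {Gate, DepTime, Aircraft}, so the common attributes are not a superkey of either fragment. The join is lossy.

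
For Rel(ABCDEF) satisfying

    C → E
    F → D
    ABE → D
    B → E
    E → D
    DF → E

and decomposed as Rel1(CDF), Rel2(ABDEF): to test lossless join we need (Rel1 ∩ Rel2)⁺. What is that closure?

DEF

Rel1 ∩ Rel2 = {DF}.
DF → E applies, adding E
Closure: {DEF}.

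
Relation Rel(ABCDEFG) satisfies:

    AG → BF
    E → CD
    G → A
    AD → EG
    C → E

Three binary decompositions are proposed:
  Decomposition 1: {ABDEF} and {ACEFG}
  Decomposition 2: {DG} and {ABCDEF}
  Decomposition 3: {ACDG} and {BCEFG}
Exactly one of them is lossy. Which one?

Decomposition 2

Decomposition 1: common = {AEF}, closure = {ABCDEFG} → lossless.
Decomposition 2: common = {D}, closure = {D} → lossy.
Decomposition 3: common = {CG}, closure = {ABCDEFG} → lossless.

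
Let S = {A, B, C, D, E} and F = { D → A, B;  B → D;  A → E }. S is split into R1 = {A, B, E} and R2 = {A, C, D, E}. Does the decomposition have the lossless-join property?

No

Common attributes: R1 ∩ R2 = {A, E}.
No dependency enlarges {A, E}, so (A, E)⁺ = {A, E}.
The closure contains neither all of R1 = {A, B, E} nor all of R2 = {A, C, D, E}, so the common attributes are not a superkey of either fragment. The join is lossy.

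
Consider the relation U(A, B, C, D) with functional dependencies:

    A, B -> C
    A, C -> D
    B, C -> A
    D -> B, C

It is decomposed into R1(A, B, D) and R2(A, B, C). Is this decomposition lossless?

Yes

Common attributes: R1 ∩ R2 = {A, B}.
Closure of {A, B}: A, B → C applies, adding C; A, C → D applies, adding D. So (A, B)⁺ = {A, B, C, D}.
This closure contains every attribute of R1, so R1 ∩ R2 → R1. The join is lossless.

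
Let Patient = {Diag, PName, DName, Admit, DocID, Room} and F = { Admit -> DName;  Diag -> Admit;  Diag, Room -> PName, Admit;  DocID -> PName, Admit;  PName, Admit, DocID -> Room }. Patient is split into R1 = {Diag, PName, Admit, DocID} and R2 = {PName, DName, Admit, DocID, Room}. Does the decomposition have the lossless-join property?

Common attributes: R1 ∩ R2 = {PName, Admit, DocID}.
Closure of {PName, Admit, DocID}: Admit → DName applies, adding DName; PName, Admit, DocID → Room applies, adding Room. So (PName, Admit, DocID)⁺ = {PName, DName, Admit, DocID, Room}.
This closure contains every attribute of R2, so R1 ∩ R2 → R2. The join is lossless.

Yes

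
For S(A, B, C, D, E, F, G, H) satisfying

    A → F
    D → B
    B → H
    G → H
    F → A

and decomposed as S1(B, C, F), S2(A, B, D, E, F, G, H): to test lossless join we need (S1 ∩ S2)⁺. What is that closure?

S1 ∩ S2 = {B, F}.
B → H applies, adding H
F → A applies, adding A
Closure: {A, B, F, H}.

A, B, F, H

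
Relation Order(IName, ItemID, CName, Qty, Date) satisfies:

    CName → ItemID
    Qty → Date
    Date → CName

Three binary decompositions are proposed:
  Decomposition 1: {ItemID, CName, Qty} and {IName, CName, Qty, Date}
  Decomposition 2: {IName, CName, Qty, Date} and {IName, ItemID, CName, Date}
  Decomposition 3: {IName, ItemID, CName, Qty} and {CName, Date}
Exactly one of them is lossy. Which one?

Decomposition 1: common = {CName, Qty}, closure = {ItemID, CName, Qty, Date} → lossless.
Decomposition 2: common = {IName, CName, Date}, closure = {IName, ItemID, CName, Date} → lossless.
Decomposition 3: common = {CName}, closure = {ItemID, CName} → lossy.

Decomposition 3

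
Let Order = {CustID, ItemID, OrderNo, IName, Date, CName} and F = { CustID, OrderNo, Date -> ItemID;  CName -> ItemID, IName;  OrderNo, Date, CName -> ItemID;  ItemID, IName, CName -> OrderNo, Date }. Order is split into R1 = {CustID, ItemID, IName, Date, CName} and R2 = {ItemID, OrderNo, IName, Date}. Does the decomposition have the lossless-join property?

No

Common attributes: R1 ∩ R2 = {ItemID, IName, Date}.
No dependency enlarges {ItemID, IName, Date}, so (ItemID, IName, Date)⁺ = {ItemID, IName, Date}.
The closure contains neither all of R1 = {CustID, ItemID, IName, Date, CName} nor all of R2 = {ItemID, OrderNo, IName, Date}, so the common attributes are not a superkey of either fragment. The join is lossy.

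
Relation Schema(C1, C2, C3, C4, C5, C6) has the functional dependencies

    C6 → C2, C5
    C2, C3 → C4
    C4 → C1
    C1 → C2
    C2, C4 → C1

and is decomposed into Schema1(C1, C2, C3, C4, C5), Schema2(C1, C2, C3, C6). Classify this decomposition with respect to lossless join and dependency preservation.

Lossless test: (C1, C2, C3)⁺ = {C1, C2, C3, C4}, which is a superkey of neither fragment — lossy.
Dependency preservation: the restricted closure of {C6} across the fragments never reaches {C2, C5}, so C6 → C2, C5 cannot be enforced without a join — not preserved.

lossy and not dependency-preserving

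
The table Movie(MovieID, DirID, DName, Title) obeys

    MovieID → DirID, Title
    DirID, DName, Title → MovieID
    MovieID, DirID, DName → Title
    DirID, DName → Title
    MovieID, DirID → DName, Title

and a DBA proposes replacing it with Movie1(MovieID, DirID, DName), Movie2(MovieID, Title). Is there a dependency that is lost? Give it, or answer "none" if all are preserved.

none

MovieID → DirID, Title: restricted closure across fragments reaches DirID, Title.
DirID, DName, Title → MovieID: restricted closure across fragments reaches MovieID.
MovieID, DirID, DName → Title: restricted closure across fragments reaches Title.
DirID, DName → Title: restricted closure across fragments reaches Title.
MovieID, DirID → DName, Title: restricted closure across fragments reaches DName, Title.
Every dependency is enforceable on the fragments, so the decomposition is dependency-preserving.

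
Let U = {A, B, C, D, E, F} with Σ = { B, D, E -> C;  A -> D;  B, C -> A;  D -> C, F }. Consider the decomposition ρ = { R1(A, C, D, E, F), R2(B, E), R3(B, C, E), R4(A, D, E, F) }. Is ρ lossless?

Chase test. Columns are A, B, C, D, E, F; row i has aⱼ where attribute j ∈ Ri, else bᵢⱼ.
Initial tableau (one row per fragment):
  row 1: a1 b12 a3 a4 a5 a6
  row 2: b21 a2 b23 b24 a5 b26
  row 3: b31 a2 a3 b34 a5 b36
  row 4: a1 b42 b43 a4 a5 a6
Rows 1 and 4 agree on D; apply D→C, F and equate their C, F entries.
No row becomes fully distinguished — the join is lossy.

No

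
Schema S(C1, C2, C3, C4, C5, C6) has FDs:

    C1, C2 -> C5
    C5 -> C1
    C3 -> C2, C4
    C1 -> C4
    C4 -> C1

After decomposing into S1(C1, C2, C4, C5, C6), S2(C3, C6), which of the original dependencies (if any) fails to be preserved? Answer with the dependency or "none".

C3 -> C2, C4

Check C3 → C2, C4: no single fragment contains all of {C2, C3, C4}, and the restricted closure of {C3} across the fragments never reaches {C2, C4}.
C1, C2 → C5 is preserved.
C5 → C1 is preserved.
C1 → C4 is preserved.
C4 → C1 is preserved.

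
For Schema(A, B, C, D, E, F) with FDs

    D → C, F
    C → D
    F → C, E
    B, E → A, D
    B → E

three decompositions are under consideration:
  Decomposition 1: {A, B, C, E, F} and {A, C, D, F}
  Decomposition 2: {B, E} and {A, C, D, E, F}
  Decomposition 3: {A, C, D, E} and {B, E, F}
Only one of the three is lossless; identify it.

Decomposition 1: common = {A, C, F}, closure = {A, C, D, E, F} → lossless.
Decomposition 2: common = {E}, closure = {E} → lossy.
Decomposition 3: common = {E}, closure = {E} → lossy.

Decomposition 1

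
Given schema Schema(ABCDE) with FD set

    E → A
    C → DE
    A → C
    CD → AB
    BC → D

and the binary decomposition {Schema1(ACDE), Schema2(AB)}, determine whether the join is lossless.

Yes

Common attributes: Schema1 ∩ Schema2 = {A}.
Closure of {A}: A → C applies, adding C; C → DE applies, adding DE; CD → AB applies, adding B. So (A)⁺ = {ABCDE}.
This closure contains every attribute of Schema1, so Schema1 ∩ Schema2 → Schema1. The join is lossless.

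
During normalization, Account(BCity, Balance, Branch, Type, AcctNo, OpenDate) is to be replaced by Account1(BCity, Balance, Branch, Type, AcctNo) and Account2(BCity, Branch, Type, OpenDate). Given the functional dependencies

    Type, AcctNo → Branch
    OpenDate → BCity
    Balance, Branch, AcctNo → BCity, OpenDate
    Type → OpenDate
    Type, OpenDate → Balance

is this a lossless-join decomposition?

Yes

Common attributes: Account1 ∩ Account2 = {BCity, Branch, Type}.
Closure of {BCity, Branch, Type}: Type → OpenDate applies, adding OpenDate; Type, OpenDate → Balance applies, adding Balance. So (BCity, Branch, Type)⁺ = {BCity, Balance, Branch, Type, OpenDate}.
This closure contains every attribute of Account2, so Account1 ∩ Account2 → Account2. The join is lossless.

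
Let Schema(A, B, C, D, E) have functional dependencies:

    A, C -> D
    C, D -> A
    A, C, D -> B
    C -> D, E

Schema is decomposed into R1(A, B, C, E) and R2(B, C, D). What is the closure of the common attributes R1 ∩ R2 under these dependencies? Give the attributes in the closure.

R1 ∩ R2 = {B, C}.
C → D, E applies, adding D, E
C, D → A applies, adding A
Closure: {A, B, C, D, E}.

A, B, C, D, E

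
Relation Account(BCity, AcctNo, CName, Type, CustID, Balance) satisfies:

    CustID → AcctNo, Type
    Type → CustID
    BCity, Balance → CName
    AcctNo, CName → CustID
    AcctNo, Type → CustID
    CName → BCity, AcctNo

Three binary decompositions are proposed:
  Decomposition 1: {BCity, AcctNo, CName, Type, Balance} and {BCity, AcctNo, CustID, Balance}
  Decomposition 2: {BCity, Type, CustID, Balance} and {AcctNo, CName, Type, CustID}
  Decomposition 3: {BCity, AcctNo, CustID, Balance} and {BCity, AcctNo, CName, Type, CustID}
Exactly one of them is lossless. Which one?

Decomposition 1

Decomposition 1: common = {BCity, AcctNo, Balance}, closure = {BCity, AcctNo, CName, Type, CustID, Balance} → lossless.
Decomposition 2: common = {Type, CustID}, closure = {AcctNo, Type, CustID} → lossy.
Decomposition 3: common = {BCity, AcctNo, CustID}, closure = {BCity, AcctNo, Type, CustID} → lossy.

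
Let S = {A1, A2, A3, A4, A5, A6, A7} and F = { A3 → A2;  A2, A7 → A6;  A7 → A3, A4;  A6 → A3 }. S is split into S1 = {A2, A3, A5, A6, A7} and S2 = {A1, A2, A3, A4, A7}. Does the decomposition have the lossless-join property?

Common attributes: S1 ∩ S2 = {A2, A3, A7}.
Closure of {A2, A3, A7}: A2, A7 → A6 applies, adding A6; A7 → A3, A4 applies, adding A4. So (A2, A3, A7)⁺ = {A2, A3, A4, A6, A7}.
The closure contains neither all of S1 = {A2, A3, A5, A6, A7} nor all of S2 = {A1, A2, A3, A4, A7}, so the common attributes are not a superkey of either fragment. The join is lossy.

No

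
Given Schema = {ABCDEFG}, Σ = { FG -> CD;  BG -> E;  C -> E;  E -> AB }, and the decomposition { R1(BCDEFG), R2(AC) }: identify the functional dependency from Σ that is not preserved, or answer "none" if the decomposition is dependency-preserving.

E -> AB

Check E → AB: no single fragment contains all of {ABE}, and the restricted closure of {E} across the fragments never reaches {AB}.
FG → CD is preserved.
BG → E is preserved.
C → E is preserved.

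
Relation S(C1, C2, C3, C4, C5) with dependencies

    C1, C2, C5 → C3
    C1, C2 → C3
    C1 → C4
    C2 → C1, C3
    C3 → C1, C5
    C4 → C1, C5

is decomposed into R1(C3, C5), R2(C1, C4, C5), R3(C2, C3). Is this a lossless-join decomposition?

No

Chase test. Columns are C1, C2, C3, C4, C5; row i has aⱼ where attribute j ∈ Ri, else bᵢⱼ.
Initial tableau (one row per fragment):
  row 1: b11 b12 a3 b14 a5
  row 2: a1 b22 b23 a4 a5
  row 3: b31 a2 a3 b34 b35
Rows 1 and 3 agree on C3; apply C3→C1, C5 and equate their C1, C5 entries.
Rows 1 and 3 agree on C1; apply C1→C4 and equate their C4 entries.
No row becomes fully distinguished — the join is lossy.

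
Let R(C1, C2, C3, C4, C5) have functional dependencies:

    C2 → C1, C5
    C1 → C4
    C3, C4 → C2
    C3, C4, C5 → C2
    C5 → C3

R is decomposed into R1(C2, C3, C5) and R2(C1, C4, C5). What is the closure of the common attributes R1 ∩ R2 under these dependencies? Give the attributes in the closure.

C3, C5

R1 ∩ R2 = {C5}.
C5 → C3 applies, adding C3
Closure: {C3, C5}.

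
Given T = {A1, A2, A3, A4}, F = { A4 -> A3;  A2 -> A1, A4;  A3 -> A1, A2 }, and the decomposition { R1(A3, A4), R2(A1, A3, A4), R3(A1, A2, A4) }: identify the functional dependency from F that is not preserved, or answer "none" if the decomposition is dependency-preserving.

none

A4 → A3 lies within R1.
A2 → A1, A4 lies within R3.
A3 → A1, A2: restricted closure across fragments reaches A1, A2.
Every dependency is enforceable on the fragments, so the decomposition is dependency-preserving.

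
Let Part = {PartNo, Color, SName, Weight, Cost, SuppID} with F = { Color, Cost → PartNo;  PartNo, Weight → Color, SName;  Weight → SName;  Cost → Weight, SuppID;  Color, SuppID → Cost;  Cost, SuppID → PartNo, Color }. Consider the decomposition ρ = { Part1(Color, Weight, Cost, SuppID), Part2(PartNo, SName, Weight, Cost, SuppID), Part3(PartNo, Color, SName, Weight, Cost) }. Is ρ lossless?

Yes

Chase test. Columns are PartNo, Color, SName, Weight, Cost, SuppID; row i has aⱼ where attribute j ∈ Parti, else bᵢⱼ.
Initial tableau (one row per fragment):
  row 1: b11 a2 b13 a4 a5 a6
  row 2: a1 b22 a3 a4 a5 a6
  row 3: a1 a2 a3 a4 a5 b36
Rows 1 and 3 agree on Color, Cost; apply Color, Cost→PartNo and equate their PartNo entries.
Rows 1 and 2 agree on PartNo, Weight; apply PartNo, Weight→Color, SName and equate their Color, SName entries.
Rows 1 and 3 agree on Cost; apply Cost→Weight, SuppID and equate their Weight, SuppID entries.
Row 1 is now all distinguished symbols — the join is lossless.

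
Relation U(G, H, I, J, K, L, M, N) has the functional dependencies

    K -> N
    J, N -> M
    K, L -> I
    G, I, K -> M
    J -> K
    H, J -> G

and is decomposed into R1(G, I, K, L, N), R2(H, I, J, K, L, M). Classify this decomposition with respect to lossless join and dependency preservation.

Lossless test: (I, K, L)⁺ = {I, K, L, N}, which is a superkey of neither fragment — lossy.
Dependency preservation: the restricted closure of {G, I, K} across the fragments never reaches {M}, so G, I, K → M cannot be enforced without a join — not preserved.

lossy and not dependency-preserving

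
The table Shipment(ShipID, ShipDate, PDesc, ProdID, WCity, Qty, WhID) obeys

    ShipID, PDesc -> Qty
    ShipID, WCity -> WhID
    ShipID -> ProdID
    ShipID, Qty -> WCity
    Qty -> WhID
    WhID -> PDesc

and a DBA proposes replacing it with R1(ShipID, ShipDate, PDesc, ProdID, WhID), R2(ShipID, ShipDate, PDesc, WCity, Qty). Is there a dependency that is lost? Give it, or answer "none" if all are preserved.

Qty -> WhID

Check Qty → WhID: no single fragment contains all of {Qty, WhID}, and the restricted closure of {Qty} across the fragments never reaches {WhID}.
ShipID, PDesc → Qty is preserved.
ShipID, WCity → WhID is preserved.
ShipID → ProdID is preserved.
ShipID, Qty → WCity is preserved.
WhID → PDesc is preserved.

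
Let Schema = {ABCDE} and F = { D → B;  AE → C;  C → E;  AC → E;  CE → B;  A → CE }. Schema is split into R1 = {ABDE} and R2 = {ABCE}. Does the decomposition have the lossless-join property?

Common attributes: R1 ∩ R2 = {ABE}.
Closure of {ABE}: AE → C applies, adding C. So (ABE)⁺ = {ABCE}.
This closure contains every attribute of R2, so R1 ∩ R2 → R2. The join is lossless.

Yes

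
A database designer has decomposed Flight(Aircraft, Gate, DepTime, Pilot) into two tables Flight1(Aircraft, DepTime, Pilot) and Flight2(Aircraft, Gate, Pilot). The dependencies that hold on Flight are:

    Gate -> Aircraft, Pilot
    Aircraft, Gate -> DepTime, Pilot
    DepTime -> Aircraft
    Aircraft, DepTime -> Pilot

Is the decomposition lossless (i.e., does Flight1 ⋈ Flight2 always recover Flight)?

Common attributes: Flight1 ∩ Flight2 = {Aircraft, Pilot}.
No dependency enlarges {Aircraft, Pilot}, so (Aircraft, Pilot)⁺ = {Aircraft, Pilot}.
The closure contains neither all of Flight1 = {Aircraft, DepTime, Pilot} nor all of Flight2 = {Aircraft, Gate, Pilot}, so the common attributes are not a superkey of either fragment. The join is lossy.

No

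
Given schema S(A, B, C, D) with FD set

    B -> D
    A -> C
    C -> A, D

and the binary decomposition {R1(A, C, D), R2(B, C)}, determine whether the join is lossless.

Common attributes: R1 ∩ R2 = {C}.
Closure of {C}: C → A, D applies, adding A, D. So (C)⁺ = {A, C, D}.
This closure contains every attribute of R1, so R1 ∩ R2 → R1. The join is lossless.

Yes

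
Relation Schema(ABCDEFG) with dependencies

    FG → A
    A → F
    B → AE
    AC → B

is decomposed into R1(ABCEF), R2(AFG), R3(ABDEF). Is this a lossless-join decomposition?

No

Chase test. Columns are ABCDEFG; row i has aⱼ where attribute j ∈ Ri, else bᵢⱼ.
Initial tableau (one row per fragment):
  row 1: a1 a2 a3 b14 a5 a6 b17
  row 2: a1 b22 b23 b24 b25 a6 a7
  row 3: a1 a2 b33 a4 a5 a6 b37
No row becomes fully distinguished — the join is lossy.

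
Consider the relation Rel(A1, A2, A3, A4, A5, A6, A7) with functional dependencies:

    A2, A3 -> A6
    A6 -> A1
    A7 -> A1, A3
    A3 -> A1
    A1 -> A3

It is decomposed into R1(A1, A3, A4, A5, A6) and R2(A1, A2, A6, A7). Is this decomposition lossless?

No

Common attributes: R1 ∩ R2 = {A1, A6}.
Closure of {A1, A6}: A1 → A3 applies, adding A3. So (A1, A6)⁺ = {A1, A3, A6}.
The closure contains neither all of R1 = {A1, A3, A4, A5, A6} nor all of R2 = {A1, A2, A6, A7}, so the common attributes are not a superkey of either fragment. The join is lossy.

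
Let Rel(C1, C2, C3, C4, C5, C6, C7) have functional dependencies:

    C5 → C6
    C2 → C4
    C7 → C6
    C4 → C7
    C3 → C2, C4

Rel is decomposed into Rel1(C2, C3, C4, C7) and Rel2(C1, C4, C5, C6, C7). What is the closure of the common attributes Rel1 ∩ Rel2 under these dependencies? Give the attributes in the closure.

C4, C6, C7

Rel1 ∩ Rel2 = {C4, C7}.
C7 → C6 applies, adding C6
Closure: {C4, C6, C7}.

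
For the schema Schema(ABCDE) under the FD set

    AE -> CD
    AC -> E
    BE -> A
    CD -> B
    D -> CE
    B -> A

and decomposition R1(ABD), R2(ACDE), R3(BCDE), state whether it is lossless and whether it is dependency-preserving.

Lossless test (chase): Rows 2 and 3 agree on CD; apply CD→B and equate their B entries. Rows 1 and 2 agree on D; apply D→CE and equate their CE entries. Rows 1 and 3 agree on B; apply B→A and equate their A entries. Row 1 is now all distinguished symbols — the join is lossless.
Dependency preservation: BE → A is not contained in any single fragment, but the restricted closure of its left-hand side across the fragments still reaches the right-hand side; the remaining FDs each lie inside some fragment. All dependencies are preserved.

lossless and dependency-preserving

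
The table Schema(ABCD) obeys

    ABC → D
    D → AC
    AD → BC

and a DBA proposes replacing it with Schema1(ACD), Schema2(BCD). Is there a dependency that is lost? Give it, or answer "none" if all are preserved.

ABC → D

Check ABC → D: no single fragment contains all of {ABCD}, and the restricted closure of {ABC} across the fragments never reaches {D}.
D → AC is preserved.
AD → BC is preserved.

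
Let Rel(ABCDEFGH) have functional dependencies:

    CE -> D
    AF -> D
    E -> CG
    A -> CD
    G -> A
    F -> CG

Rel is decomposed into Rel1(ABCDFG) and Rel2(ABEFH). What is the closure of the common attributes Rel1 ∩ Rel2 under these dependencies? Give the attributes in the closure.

ABCDFG

Rel1 ∩ Rel2 = {ABF}.
AF → D applies, adding D
A → CD applies, adding C
F → CG applies, adding G
Closure: {ABCDFG}.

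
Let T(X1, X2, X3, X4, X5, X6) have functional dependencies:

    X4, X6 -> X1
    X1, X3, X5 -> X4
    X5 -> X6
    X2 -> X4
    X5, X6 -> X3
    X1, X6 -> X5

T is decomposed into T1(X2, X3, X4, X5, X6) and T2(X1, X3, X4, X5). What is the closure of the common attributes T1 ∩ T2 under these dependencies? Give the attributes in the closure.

T1 ∩ T2 = {X3, X4, X5}.
X5 → X6 applies, adding X6
X4, X6 → X1 applies, adding X1
Closure: {X1, X3, X4, X5, X6}.

X1, X3, X4, X5, X6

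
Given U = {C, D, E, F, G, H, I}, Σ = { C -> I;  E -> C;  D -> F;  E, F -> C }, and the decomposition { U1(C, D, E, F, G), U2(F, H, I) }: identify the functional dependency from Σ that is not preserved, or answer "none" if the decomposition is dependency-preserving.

C -> I

Check C → I: no single fragment contains all of {C, I}, and the restricted closure of {C} across the fragments never reaches {I}.
E → C is preserved.
D → F is preserved.
E, F → C is preserved.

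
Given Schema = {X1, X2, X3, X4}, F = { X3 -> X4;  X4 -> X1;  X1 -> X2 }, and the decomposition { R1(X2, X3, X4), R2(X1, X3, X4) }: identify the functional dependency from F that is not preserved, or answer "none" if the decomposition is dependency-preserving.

Check X1 → X2: no single fragment contains all of {X1, X2}, and the restricted closure of {X1} across the fragments never reaches {X2}.
X3 → X4 is preserved.
X4 → X1 is preserved.

X1 -> X2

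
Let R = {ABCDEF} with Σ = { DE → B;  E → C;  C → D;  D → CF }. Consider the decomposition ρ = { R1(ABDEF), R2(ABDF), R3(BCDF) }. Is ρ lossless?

Yes

Chase test. Columns are ABCDEF; row i has aⱼ where attribute j ∈ Ri, else bᵢⱼ.
Initial tableau (one row per fragment):
  row 1: a1 a2 b13 a4 a5 a6
  row 2: a1 a2 b23 a4 b25 a6
  row 3: b31 a2 a3 a4 b35 a6
Rows 1 and 2 agree on D; apply D→CF and equate their CF entries.
Rows 1 and 3 agree on D; apply D→CF and equate their CF entries.
Row 1 is now all distinguished symbols — the join is lossless.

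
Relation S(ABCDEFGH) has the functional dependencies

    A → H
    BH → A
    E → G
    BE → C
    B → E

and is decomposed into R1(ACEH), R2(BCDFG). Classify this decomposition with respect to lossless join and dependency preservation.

lossy and not dependency-preserving

Lossless test: (C)⁺ = {C}, which is a superkey of neither fragment — lossy.
Dependency preservation: the restricted closure of {BH} across the fragments never reaches {A}, so BH → A cannot be enforced without a join — not preserved.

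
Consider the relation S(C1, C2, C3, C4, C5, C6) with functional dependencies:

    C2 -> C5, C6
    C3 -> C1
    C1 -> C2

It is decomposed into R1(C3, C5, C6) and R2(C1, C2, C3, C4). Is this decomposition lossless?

Yes

Common attributes: R1 ∩ R2 = {C3}.
Closure of {C3}: C3 → C1 applies, adding C1; C1 → C2 applies, adding C2; C2 → C5, C6 applies, adding C5, C6. So (C3)⁺ = {C1, C2, C3, C5, C6}.
This closure contains every attribute of R1, so R1 ∩ R2 → R1. The join is lossless.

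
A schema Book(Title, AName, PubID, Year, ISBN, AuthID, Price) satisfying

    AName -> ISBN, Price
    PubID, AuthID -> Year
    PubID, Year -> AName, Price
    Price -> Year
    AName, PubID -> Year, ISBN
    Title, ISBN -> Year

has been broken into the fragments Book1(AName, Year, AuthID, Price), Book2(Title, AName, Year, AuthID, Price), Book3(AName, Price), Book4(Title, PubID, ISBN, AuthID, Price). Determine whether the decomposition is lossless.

Chase test. Columns are Title, AName, PubID, Year, ISBN, AuthID, Price; row i has aⱼ where attribute j ∈ Booki, else bᵢⱼ.
Initial tableau (one row per fragment):
  row 1: b11 a2 b13 a4 b15 a6 a7
  row 2: a1 a2 b23 a4 b25 a6 a7
  row 3: b31 a2 b33 b34 b35 b36 a7
  row 4: a1 b42 a3 b44 a5 a6 a7
Rows 1 and 2 agree on AName; apply AName→ISBN, Price and equate their ISBN, Price entries.
Rows 1 and 3 agree on AName; apply AName→ISBN, Price and equate their ISBN, Price entries.
Rows 1 and 3 agree on Price; apply Price→Year and equate their Year entries.
Rows 1 and 4 agree on Price; apply Price→Year and equate their Year entries.
No row becomes fully distinguished — the join is lossy.

No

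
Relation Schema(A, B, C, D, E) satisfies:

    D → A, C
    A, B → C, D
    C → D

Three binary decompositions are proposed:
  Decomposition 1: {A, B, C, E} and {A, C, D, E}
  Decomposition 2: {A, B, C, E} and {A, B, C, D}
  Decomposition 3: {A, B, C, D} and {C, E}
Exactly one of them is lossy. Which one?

Decomposition 3

Decomposition 1: common = {A, C, E}, closure = {A, C, D, E} → lossless.
Decomposition 2: common = {A, B, C}, closure = {A, B, C, D} → lossless.
Decomposition 3: common = {C}, closure = {A, C, D} → lossy.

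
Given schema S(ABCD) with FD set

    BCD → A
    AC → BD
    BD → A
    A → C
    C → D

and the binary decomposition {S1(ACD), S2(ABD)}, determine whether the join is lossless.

Yes

Common attributes: S1 ∩ S2 = {AD}.
Closure of {AD}: A → C applies, adding C; AC → BD applies, adding B. So (AD)⁺ = {ABCD}.
This closure contains every attribute of S1, so S1 ∩ S2 → S1. The join is lossless.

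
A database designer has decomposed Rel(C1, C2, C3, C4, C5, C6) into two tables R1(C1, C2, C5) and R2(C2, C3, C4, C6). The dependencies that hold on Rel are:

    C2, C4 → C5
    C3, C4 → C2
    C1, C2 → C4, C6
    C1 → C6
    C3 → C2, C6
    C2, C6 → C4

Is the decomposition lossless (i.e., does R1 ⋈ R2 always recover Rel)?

No

Common attributes: R1 ∩ R2 = {C2}.
No dependency enlarges {C2}, so (C2)⁺ = {C2}.
The closure contains neither all of R1 = {C1, C2, C5} nor all of R2 = {C2, C3, C4, C6}, so the common attributes are not a superkey of either fragment. The join is lossy.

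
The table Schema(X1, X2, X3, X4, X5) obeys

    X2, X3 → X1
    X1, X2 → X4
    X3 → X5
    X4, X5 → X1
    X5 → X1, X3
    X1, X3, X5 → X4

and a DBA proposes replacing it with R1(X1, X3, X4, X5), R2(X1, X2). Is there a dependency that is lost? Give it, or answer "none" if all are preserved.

Check X1, X2 → X4: no single fragment contains all of {X1, X2, X4}, and the restricted closure of {X1, X2} across the fragments never reaches {X4}.
X2, X3 → X1 is preserved.
X3 → X5 is preserved.
X4, X5 → X1 is preserved.
X5 → X1, X3 is preserved.
X1, X3, X5 → X4 is preserved.

X1, X2 → X4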